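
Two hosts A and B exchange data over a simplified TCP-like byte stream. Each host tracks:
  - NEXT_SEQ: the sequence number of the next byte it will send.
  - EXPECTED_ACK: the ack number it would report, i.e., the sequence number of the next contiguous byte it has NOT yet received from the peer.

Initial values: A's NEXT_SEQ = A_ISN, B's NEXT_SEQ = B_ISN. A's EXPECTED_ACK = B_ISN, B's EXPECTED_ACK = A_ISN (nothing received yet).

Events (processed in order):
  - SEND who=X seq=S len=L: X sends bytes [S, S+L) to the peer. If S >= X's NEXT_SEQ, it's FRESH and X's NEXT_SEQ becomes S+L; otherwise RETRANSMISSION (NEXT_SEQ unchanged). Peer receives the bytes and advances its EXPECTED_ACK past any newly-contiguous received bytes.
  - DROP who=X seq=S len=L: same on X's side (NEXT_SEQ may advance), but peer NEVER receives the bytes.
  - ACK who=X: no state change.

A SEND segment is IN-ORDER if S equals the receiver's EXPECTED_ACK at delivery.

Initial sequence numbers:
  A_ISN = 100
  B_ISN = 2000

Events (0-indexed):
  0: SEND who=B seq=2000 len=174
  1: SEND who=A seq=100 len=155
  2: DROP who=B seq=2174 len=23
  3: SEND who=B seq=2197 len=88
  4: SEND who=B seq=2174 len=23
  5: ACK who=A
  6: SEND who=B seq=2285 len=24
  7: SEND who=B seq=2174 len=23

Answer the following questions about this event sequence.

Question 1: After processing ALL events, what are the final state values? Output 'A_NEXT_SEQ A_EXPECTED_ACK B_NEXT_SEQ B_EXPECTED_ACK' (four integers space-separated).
Answer: 255 2309 2309 255

Derivation:
After event 0: A_seq=100 A_ack=2174 B_seq=2174 B_ack=100
After event 1: A_seq=255 A_ack=2174 B_seq=2174 B_ack=255
After event 2: A_seq=255 A_ack=2174 B_seq=2197 B_ack=255
After event 3: A_seq=255 A_ack=2174 B_seq=2285 B_ack=255
After event 4: A_seq=255 A_ack=2285 B_seq=2285 B_ack=255
After event 5: A_seq=255 A_ack=2285 B_seq=2285 B_ack=255
After event 6: A_seq=255 A_ack=2309 B_seq=2309 B_ack=255
After event 7: A_seq=255 A_ack=2309 B_seq=2309 B_ack=255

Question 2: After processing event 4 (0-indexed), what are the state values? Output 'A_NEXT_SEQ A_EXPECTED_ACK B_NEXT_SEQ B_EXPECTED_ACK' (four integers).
After event 0: A_seq=100 A_ack=2174 B_seq=2174 B_ack=100
After event 1: A_seq=255 A_ack=2174 B_seq=2174 B_ack=255
After event 2: A_seq=255 A_ack=2174 B_seq=2197 B_ack=255
After event 3: A_seq=255 A_ack=2174 B_seq=2285 B_ack=255
After event 4: A_seq=255 A_ack=2285 B_seq=2285 B_ack=255

255 2285 2285 255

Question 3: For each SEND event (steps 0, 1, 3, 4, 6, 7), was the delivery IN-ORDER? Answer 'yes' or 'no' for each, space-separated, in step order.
Answer: yes yes no yes yes no

Derivation:
Step 0: SEND seq=2000 -> in-order
Step 1: SEND seq=100 -> in-order
Step 3: SEND seq=2197 -> out-of-order
Step 4: SEND seq=2174 -> in-order
Step 6: SEND seq=2285 -> in-order
Step 7: SEND seq=2174 -> out-of-order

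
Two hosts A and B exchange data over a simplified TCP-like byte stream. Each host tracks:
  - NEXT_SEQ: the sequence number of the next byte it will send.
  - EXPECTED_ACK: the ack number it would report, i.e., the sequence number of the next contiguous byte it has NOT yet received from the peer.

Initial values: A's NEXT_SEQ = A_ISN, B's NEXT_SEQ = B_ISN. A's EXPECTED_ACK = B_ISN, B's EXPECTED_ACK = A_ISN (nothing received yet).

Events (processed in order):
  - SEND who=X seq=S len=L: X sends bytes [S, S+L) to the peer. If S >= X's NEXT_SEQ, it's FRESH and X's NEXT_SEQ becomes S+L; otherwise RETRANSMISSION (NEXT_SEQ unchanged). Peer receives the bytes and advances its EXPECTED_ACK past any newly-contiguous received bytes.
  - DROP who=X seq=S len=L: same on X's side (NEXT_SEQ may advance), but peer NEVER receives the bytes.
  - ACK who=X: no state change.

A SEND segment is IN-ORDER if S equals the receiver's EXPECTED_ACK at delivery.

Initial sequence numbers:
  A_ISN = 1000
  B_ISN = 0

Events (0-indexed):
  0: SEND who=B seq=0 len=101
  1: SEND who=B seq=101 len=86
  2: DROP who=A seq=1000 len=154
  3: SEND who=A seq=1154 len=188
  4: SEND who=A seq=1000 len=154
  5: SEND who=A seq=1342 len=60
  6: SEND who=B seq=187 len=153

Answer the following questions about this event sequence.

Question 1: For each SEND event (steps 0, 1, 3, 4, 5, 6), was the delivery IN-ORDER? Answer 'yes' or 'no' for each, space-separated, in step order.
Answer: yes yes no yes yes yes

Derivation:
Step 0: SEND seq=0 -> in-order
Step 1: SEND seq=101 -> in-order
Step 3: SEND seq=1154 -> out-of-order
Step 4: SEND seq=1000 -> in-order
Step 5: SEND seq=1342 -> in-order
Step 6: SEND seq=187 -> in-order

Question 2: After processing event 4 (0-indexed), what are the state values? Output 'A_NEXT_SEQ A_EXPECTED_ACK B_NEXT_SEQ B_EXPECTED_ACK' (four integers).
After event 0: A_seq=1000 A_ack=101 B_seq=101 B_ack=1000
After event 1: A_seq=1000 A_ack=187 B_seq=187 B_ack=1000
After event 2: A_seq=1154 A_ack=187 B_seq=187 B_ack=1000
After event 3: A_seq=1342 A_ack=187 B_seq=187 B_ack=1000
After event 4: A_seq=1342 A_ack=187 B_seq=187 B_ack=1342

1342 187 187 1342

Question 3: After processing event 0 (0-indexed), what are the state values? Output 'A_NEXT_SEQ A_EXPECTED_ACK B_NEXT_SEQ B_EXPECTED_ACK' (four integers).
After event 0: A_seq=1000 A_ack=101 B_seq=101 B_ack=1000

1000 101 101 1000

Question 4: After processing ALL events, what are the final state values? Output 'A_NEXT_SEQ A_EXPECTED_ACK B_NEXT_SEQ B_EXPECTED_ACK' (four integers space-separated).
After event 0: A_seq=1000 A_ack=101 B_seq=101 B_ack=1000
After event 1: A_seq=1000 A_ack=187 B_seq=187 B_ack=1000
After event 2: A_seq=1154 A_ack=187 B_seq=187 B_ack=1000
After event 3: A_seq=1342 A_ack=187 B_seq=187 B_ack=1000
After event 4: A_seq=1342 A_ack=187 B_seq=187 B_ack=1342
After event 5: A_seq=1402 A_ack=187 B_seq=187 B_ack=1402
After event 6: A_seq=1402 A_ack=340 B_seq=340 B_ack=1402

Answer: 1402 340 340 1402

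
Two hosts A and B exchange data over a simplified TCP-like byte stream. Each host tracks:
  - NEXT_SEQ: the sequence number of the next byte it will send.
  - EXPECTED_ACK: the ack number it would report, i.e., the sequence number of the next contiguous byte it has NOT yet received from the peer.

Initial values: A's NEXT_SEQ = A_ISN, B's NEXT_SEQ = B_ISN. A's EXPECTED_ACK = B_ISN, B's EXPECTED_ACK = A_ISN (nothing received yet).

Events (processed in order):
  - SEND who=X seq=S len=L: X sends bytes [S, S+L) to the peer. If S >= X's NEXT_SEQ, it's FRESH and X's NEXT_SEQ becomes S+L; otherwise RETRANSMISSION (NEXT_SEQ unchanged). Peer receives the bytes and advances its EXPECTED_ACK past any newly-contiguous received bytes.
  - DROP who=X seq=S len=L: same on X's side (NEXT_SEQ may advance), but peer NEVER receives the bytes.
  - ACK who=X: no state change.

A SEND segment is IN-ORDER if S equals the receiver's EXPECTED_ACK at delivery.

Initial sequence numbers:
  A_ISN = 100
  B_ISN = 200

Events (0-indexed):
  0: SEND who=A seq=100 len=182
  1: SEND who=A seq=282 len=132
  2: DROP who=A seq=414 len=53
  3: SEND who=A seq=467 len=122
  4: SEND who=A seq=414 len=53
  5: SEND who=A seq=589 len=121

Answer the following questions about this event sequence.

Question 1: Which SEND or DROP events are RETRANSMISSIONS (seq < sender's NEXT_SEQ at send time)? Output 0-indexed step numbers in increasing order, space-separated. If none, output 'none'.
Answer: 4

Derivation:
Step 0: SEND seq=100 -> fresh
Step 1: SEND seq=282 -> fresh
Step 2: DROP seq=414 -> fresh
Step 3: SEND seq=467 -> fresh
Step 4: SEND seq=414 -> retransmit
Step 5: SEND seq=589 -> fresh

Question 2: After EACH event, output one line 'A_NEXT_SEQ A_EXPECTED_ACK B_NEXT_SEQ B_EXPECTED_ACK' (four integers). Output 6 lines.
282 200 200 282
414 200 200 414
467 200 200 414
589 200 200 414
589 200 200 589
710 200 200 710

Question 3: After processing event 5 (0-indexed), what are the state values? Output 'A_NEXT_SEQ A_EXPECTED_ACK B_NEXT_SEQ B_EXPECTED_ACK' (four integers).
After event 0: A_seq=282 A_ack=200 B_seq=200 B_ack=282
After event 1: A_seq=414 A_ack=200 B_seq=200 B_ack=414
After event 2: A_seq=467 A_ack=200 B_seq=200 B_ack=414
After event 3: A_seq=589 A_ack=200 B_seq=200 B_ack=414
After event 4: A_seq=589 A_ack=200 B_seq=200 B_ack=589
After event 5: A_seq=710 A_ack=200 B_seq=200 B_ack=710

710 200 200 710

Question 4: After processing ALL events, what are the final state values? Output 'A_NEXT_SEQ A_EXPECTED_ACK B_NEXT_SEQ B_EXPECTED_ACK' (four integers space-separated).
Answer: 710 200 200 710

Derivation:
After event 0: A_seq=282 A_ack=200 B_seq=200 B_ack=282
After event 1: A_seq=414 A_ack=200 B_seq=200 B_ack=414
After event 2: A_seq=467 A_ack=200 B_seq=200 B_ack=414
After event 3: A_seq=589 A_ack=200 B_seq=200 B_ack=414
After event 4: A_seq=589 A_ack=200 B_seq=200 B_ack=589
After event 5: A_seq=710 A_ack=200 B_seq=200 B_ack=710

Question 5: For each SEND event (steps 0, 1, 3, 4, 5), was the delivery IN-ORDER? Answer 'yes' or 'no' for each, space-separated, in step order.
Answer: yes yes no yes yes

Derivation:
Step 0: SEND seq=100 -> in-order
Step 1: SEND seq=282 -> in-order
Step 3: SEND seq=467 -> out-of-order
Step 4: SEND seq=414 -> in-order
Step 5: SEND seq=589 -> in-order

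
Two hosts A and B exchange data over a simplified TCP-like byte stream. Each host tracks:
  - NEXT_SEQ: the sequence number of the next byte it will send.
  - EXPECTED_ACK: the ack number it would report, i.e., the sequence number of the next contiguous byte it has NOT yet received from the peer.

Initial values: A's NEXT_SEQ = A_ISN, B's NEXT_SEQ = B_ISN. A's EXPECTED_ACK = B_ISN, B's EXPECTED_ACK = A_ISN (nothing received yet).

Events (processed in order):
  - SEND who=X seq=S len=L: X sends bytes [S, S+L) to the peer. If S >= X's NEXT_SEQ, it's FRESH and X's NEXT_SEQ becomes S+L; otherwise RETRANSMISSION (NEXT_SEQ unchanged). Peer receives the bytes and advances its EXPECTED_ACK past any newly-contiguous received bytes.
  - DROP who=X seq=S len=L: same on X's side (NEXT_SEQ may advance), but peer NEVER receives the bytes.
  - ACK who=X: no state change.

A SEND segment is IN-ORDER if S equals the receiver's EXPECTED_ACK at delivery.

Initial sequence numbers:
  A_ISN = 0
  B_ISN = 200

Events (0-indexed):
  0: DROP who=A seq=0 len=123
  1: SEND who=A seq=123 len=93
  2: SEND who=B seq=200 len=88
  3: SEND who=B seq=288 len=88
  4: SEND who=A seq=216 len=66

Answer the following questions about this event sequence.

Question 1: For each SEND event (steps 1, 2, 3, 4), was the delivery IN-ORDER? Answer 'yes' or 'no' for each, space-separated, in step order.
Step 1: SEND seq=123 -> out-of-order
Step 2: SEND seq=200 -> in-order
Step 3: SEND seq=288 -> in-order
Step 4: SEND seq=216 -> out-of-order

Answer: no yes yes no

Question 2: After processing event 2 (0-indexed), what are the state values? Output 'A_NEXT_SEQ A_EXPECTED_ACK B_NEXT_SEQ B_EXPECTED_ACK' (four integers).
After event 0: A_seq=123 A_ack=200 B_seq=200 B_ack=0
After event 1: A_seq=216 A_ack=200 B_seq=200 B_ack=0
After event 2: A_seq=216 A_ack=288 B_seq=288 B_ack=0

216 288 288 0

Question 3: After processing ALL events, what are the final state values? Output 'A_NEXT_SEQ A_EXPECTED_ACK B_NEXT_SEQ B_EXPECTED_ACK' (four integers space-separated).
Answer: 282 376 376 0

Derivation:
After event 0: A_seq=123 A_ack=200 B_seq=200 B_ack=0
After event 1: A_seq=216 A_ack=200 B_seq=200 B_ack=0
After event 2: A_seq=216 A_ack=288 B_seq=288 B_ack=0
After event 3: A_seq=216 A_ack=376 B_seq=376 B_ack=0
After event 4: A_seq=282 A_ack=376 B_seq=376 B_ack=0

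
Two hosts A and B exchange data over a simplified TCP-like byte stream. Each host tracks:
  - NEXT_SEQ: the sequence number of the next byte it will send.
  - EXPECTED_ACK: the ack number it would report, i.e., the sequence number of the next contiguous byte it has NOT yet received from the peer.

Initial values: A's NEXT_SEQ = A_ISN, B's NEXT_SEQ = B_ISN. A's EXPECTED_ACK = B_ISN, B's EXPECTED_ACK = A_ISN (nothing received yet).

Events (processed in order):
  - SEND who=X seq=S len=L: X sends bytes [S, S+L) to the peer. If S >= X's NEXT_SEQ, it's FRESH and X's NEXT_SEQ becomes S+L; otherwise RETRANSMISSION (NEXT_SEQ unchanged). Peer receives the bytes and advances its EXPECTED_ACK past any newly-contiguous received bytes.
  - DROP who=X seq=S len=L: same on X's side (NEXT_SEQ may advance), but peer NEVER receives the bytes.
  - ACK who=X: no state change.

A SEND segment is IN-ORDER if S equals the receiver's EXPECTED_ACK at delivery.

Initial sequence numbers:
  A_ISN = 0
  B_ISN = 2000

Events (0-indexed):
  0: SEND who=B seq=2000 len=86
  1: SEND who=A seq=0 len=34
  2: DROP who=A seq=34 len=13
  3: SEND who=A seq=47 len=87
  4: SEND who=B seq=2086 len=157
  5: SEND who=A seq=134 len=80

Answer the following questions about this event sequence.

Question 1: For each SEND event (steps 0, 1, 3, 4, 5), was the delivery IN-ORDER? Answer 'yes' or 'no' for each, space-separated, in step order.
Answer: yes yes no yes no

Derivation:
Step 0: SEND seq=2000 -> in-order
Step 1: SEND seq=0 -> in-order
Step 3: SEND seq=47 -> out-of-order
Step 4: SEND seq=2086 -> in-order
Step 5: SEND seq=134 -> out-of-order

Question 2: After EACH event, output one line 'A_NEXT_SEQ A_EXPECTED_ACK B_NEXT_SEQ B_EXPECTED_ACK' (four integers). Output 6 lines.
0 2086 2086 0
34 2086 2086 34
47 2086 2086 34
134 2086 2086 34
134 2243 2243 34
214 2243 2243 34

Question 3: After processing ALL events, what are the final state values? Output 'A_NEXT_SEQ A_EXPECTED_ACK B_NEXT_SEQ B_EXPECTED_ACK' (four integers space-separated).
After event 0: A_seq=0 A_ack=2086 B_seq=2086 B_ack=0
After event 1: A_seq=34 A_ack=2086 B_seq=2086 B_ack=34
After event 2: A_seq=47 A_ack=2086 B_seq=2086 B_ack=34
After event 3: A_seq=134 A_ack=2086 B_seq=2086 B_ack=34
After event 4: A_seq=134 A_ack=2243 B_seq=2243 B_ack=34
After event 5: A_seq=214 A_ack=2243 B_seq=2243 B_ack=34

Answer: 214 2243 2243 34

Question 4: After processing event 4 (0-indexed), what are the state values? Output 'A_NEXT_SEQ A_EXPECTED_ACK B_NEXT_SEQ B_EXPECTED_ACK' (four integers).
After event 0: A_seq=0 A_ack=2086 B_seq=2086 B_ack=0
After event 1: A_seq=34 A_ack=2086 B_seq=2086 B_ack=34
After event 2: A_seq=47 A_ack=2086 B_seq=2086 B_ack=34
After event 3: A_seq=134 A_ack=2086 B_seq=2086 B_ack=34
After event 4: A_seq=134 A_ack=2243 B_seq=2243 B_ack=34

134 2243 2243 34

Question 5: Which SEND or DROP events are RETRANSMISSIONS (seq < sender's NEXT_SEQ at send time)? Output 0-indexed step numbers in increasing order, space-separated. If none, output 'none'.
Step 0: SEND seq=2000 -> fresh
Step 1: SEND seq=0 -> fresh
Step 2: DROP seq=34 -> fresh
Step 3: SEND seq=47 -> fresh
Step 4: SEND seq=2086 -> fresh
Step 5: SEND seq=134 -> fresh

Answer: none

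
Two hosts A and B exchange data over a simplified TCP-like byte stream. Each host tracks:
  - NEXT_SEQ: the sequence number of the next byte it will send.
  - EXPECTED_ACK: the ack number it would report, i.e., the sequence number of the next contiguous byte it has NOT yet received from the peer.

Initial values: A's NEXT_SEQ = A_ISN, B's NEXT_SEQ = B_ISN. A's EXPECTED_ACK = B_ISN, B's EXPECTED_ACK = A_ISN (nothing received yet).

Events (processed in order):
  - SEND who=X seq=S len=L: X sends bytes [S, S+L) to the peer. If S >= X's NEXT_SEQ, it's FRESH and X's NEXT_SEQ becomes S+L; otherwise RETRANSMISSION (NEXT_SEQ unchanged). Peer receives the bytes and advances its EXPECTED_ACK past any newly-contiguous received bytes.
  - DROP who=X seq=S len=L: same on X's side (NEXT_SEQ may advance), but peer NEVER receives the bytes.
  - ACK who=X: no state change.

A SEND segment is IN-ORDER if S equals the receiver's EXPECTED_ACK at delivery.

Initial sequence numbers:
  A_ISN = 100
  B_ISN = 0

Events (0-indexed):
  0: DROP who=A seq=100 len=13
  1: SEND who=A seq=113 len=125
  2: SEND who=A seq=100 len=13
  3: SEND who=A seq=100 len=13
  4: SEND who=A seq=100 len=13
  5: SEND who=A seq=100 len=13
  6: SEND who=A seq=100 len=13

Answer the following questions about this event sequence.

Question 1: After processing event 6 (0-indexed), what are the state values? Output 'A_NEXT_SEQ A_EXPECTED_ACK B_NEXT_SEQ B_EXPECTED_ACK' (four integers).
After event 0: A_seq=113 A_ack=0 B_seq=0 B_ack=100
After event 1: A_seq=238 A_ack=0 B_seq=0 B_ack=100
After event 2: A_seq=238 A_ack=0 B_seq=0 B_ack=238
After event 3: A_seq=238 A_ack=0 B_seq=0 B_ack=238
After event 4: A_seq=238 A_ack=0 B_seq=0 B_ack=238
After event 5: A_seq=238 A_ack=0 B_seq=0 B_ack=238
After event 6: A_seq=238 A_ack=0 B_seq=0 B_ack=238

238 0 0 238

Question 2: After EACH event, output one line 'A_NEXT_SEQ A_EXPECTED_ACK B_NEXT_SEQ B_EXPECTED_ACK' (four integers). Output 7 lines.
113 0 0 100
238 0 0 100
238 0 0 238
238 0 0 238
238 0 0 238
238 0 0 238
238 0 0 238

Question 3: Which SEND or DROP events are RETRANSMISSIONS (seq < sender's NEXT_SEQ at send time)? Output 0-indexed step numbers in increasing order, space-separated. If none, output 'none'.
Step 0: DROP seq=100 -> fresh
Step 1: SEND seq=113 -> fresh
Step 2: SEND seq=100 -> retransmit
Step 3: SEND seq=100 -> retransmit
Step 4: SEND seq=100 -> retransmit
Step 5: SEND seq=100 -> retransmit
Step 6: SEND seq=100 -> retransmit

Answer: 2 3 4 5 6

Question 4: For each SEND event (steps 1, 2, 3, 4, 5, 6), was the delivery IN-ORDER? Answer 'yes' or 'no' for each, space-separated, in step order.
Answer: no yes no no no no

Derivation:
Step 1: SEND seq=113 -> out-of-order
Step 2: SEND seq=100 -> in-order
Step 3: SEND seq=100 -> out-of-order
Step 4: SEND seq=100 -> out-of-order
Step 5: SEND seq=100 -> out-of-order
Step 6: SEND seq=100 -> out-of-order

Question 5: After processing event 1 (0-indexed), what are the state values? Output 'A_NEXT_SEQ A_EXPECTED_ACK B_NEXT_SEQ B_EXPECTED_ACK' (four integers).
After event 0: A_seq=113 A_ack=0 B_seq=0 B_ack=100
After event 1: A_seq=238 A_ack=0 B_seq=0 B_ack=100

238 0 0 100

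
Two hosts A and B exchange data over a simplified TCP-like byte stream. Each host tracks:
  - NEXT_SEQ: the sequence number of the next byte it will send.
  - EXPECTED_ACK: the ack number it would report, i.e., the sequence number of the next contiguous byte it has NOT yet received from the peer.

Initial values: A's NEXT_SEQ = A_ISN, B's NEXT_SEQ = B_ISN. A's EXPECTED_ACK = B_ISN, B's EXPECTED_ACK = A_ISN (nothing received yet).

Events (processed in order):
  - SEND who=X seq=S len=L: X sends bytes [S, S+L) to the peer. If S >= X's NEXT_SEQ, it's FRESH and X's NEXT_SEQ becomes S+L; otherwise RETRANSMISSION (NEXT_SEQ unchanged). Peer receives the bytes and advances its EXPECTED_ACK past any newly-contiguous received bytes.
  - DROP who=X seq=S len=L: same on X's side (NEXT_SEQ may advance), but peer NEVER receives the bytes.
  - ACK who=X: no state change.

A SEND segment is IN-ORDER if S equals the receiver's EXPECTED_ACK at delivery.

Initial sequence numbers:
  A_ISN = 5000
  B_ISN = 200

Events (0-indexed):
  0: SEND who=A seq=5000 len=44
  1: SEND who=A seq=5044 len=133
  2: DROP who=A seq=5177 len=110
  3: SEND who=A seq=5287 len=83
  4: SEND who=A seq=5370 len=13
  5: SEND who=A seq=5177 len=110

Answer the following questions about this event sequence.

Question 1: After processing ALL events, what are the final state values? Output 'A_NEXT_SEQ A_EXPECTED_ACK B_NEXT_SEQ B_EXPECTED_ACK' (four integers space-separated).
Answer: 5383 200 200 5383

Derivation:
After event 0: A_seq=5044 A_ack=200 B_seq=200 B_ack=5044
After event 1: A_seq=5177 A_ack=200 B_seq=200 B_ack=5177
After event 2: A_seq=5287 A_ack=200 B_seq=200 B_ack=5177
After event 3: A_seq=5370 A_ack=200 B_seq=200 B_ack=5177
After event 4: A_seq=5383 A_ack=200 B_seq=200 B_ack=5177
After event 5: A_seq=5383 A_ack=200 B_seq=200 B_ack=5383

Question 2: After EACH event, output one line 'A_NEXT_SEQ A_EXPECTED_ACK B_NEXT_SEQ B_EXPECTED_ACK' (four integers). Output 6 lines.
5044 200 200 5044
5177 200 200 5177
5287 200 200 5177
5370 200 200 5177
5383 200 200 5177
5383 200 200 5383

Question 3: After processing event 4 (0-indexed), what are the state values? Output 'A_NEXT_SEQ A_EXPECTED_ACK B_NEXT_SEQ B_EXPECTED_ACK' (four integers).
After event 0: A_seq=5044 A_ack=200 B_seq=200 B_ack=5044
After event 1: A_seq=5177 A_ack=200 B_seq=200 B_ack=5177
After event 2: A_seq=5287 A_ack=200 B_seq=200 B_ack=5177
After event 3: A_seq=5370 A_ack=200 B_seq=200 B_ack=5177
After event 4: A_seq=5383 A_ack=200 B_seq=200 B_ack=5177

5383 200 200 5177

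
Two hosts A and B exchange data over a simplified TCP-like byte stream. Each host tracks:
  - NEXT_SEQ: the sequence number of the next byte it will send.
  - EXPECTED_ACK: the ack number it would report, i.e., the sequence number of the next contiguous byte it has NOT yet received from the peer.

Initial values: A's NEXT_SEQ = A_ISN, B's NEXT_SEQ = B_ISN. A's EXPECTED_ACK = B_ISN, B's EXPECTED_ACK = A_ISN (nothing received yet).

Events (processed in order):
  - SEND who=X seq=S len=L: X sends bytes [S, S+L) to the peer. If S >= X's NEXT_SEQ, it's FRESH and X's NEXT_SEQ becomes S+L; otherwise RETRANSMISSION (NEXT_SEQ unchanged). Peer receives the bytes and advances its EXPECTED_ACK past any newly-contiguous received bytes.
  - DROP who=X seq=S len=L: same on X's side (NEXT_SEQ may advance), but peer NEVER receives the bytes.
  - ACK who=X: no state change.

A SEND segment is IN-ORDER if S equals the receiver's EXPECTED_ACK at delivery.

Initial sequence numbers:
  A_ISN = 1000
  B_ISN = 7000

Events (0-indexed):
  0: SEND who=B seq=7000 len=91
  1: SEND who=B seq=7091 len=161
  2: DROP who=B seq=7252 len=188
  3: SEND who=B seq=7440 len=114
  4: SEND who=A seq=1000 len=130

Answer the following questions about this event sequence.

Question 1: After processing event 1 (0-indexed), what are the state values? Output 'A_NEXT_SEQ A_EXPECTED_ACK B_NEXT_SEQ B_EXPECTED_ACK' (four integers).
After event 0: A_seq=1000 A_ack=7091 B_seq=7091 B_ack=1000
After event 1: A_seq=1000 A_ack=7252 B_seq=7252 B_ack=1000

1000 7252 7252 1000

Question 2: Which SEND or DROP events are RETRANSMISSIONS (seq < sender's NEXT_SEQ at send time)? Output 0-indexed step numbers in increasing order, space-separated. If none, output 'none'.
Step 0: SEND seq=7000 -> fresh
Step 1: SEND seq=7091 -> fresh
Step 2: DROP seq=7252 -> fresh
Step 3: SEND seq=7440 -> fresh
Step 4: SEND seq=1000 -> fresh

Answer: none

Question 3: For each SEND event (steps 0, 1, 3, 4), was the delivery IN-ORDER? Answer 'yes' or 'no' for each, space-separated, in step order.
Answer: yes yes no yes

Derivation:
Step 0: SEND seq=7000 -> in-order
Step 1: SEND seq=7091 -> in-order
Step 3: SEND seq=7440 -> out-of-order
Step 4: SEND seq=1000 -> in-order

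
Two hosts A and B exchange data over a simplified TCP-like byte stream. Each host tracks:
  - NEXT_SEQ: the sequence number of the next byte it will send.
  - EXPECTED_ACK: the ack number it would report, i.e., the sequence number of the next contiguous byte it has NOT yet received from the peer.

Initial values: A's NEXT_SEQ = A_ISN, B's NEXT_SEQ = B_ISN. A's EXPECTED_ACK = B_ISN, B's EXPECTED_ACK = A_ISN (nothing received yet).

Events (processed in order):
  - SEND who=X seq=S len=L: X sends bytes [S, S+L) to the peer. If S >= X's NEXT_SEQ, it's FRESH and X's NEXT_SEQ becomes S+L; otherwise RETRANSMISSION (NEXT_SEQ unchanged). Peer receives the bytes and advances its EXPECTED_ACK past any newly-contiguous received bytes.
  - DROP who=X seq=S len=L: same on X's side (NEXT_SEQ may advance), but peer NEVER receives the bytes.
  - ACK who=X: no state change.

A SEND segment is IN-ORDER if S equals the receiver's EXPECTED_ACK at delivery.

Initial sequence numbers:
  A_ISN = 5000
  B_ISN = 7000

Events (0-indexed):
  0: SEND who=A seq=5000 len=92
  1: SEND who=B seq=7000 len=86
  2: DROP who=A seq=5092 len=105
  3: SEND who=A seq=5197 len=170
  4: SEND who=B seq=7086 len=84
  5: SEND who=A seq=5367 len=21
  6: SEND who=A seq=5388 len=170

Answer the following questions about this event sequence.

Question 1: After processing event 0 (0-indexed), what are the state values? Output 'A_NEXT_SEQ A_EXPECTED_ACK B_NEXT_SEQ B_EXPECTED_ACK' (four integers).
After event 0: A_seq=5092 A_ack=7000 B_seq=7000 B_ack=5092

5092 7000 7000 5092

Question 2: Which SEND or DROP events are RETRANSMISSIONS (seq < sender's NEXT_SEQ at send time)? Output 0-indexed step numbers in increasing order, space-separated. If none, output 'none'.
Answer: none

Derivation:
Step 0: SEND seq=5000 -> fresh
Step 1: SEND seq=7000 -> fresh
Step 2: DROP seq=5092 -> fresh
Step 3: SEND seq=5197 -> fresh
Step 4: SEND seq=7086 -> fresh
Step 5: SEND seq=5367 -> fresh
Step 6: SEND seq=5388 -> fresh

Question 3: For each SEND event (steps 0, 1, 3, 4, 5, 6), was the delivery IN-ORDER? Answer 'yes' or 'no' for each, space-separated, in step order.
Step 0: SEND seq=5000 -> in-order
Step 1: SEND seq=7000 -> in-order
Step 3: SEND seq=5197 -> out-of-order
Step 4: SEND seq=7086 -> in-order
Step 5: SEND seq=5367 -> out-of-order
Step 6: SEND seq=5388 -> out-of-order

Answer: yes yes no yes no no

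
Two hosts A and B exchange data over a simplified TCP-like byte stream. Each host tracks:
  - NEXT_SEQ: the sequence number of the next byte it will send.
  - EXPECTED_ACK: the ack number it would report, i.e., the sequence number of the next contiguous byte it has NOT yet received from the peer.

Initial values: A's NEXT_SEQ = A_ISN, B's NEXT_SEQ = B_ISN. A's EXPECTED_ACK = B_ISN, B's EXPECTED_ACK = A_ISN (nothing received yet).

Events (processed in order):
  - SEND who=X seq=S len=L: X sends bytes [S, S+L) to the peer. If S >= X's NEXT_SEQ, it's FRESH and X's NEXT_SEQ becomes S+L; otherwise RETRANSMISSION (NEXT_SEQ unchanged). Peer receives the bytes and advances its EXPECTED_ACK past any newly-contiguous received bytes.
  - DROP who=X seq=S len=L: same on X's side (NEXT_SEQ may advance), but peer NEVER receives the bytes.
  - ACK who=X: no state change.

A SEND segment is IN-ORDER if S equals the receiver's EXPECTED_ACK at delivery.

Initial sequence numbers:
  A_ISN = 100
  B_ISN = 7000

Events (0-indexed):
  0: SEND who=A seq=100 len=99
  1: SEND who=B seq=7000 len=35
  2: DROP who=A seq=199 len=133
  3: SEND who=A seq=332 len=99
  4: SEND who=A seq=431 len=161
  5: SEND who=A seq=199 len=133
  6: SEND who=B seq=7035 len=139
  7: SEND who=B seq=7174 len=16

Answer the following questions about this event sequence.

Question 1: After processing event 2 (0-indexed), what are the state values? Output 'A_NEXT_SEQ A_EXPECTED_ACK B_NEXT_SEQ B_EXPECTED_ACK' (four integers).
After event 0: A_seq=199 A_ack=7000 B_seq=7000 B_ack=199
After event 1: A_seq=199 A_ack=7035 B_seq=7035 B_ack=199
After event 2: A_seq=332 A_ack=7035 B_seq=7035 B_ack=199

332 7035 7035 199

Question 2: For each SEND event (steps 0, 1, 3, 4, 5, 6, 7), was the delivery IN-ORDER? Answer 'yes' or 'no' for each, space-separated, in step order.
Step 0: SEND seq=100 -> in-order
Step 1: SEND seq=7000 -> in-order
Step 3: SEND seq=332 -> out-of-order
Step 4: SEND seq=431 -> out-of-order
Step 5: SEND seq=199 -> in-order
Step 6: SEND seq=7035 -> in-order
Step 7: SEND seq=7174 -> in-order

Answer: yes yes no no yes yes yes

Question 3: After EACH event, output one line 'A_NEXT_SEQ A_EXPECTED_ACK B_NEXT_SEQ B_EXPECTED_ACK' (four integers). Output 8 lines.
199 7000 7000 199
199 7035 7035 199
332 7035 7035 199
431 7035 7035 199
592 7035 7035 199
592 7035 7035 592
592 7174 7174 592
592 7190 7190 592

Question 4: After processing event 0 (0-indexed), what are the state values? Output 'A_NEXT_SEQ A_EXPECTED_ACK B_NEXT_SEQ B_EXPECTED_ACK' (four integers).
After event 0: A_seq=199 A_ack=7000 B_seq=7000 B_ack=199

199 7000 7000 199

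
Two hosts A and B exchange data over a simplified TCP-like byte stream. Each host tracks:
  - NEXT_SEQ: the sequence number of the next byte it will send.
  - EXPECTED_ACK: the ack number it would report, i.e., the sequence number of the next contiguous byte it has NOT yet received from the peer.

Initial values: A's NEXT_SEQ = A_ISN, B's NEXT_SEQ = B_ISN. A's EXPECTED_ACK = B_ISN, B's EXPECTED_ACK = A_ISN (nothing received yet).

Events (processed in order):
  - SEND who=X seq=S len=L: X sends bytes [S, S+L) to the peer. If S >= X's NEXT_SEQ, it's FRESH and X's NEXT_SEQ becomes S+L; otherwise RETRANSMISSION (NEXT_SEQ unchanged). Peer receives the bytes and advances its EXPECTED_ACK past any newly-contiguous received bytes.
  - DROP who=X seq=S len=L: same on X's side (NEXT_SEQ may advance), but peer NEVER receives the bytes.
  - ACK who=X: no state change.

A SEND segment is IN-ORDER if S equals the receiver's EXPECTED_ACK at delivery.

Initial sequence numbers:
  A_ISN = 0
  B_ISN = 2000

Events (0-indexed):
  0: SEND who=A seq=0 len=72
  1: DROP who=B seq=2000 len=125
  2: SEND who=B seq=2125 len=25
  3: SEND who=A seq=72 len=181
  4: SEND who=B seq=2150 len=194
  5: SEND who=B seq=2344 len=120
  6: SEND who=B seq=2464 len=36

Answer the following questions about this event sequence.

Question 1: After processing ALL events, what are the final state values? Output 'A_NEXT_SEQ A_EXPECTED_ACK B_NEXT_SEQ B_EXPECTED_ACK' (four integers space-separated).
Answer: 253 2000 2500 253

Derivation:
After event 0: A_seq=72 A_ack=2000 B_seq=2000 B_ack=72
After event 1: A_seq=72 A_ack=2000 B_seq=2125 B_ack=72
After event 2: A_seq=72 A_ack=2000 B_seq=2150 B_ack=72
After event 3: A_seq=253 A_ack=2000 B_seq=2150 B_ack=253
After event 4: A_seq=253 A_ack=2000 B_seq=2344 B_ack=253
After event 5: A_seq=253 A_ack=2000 B_seq=2464 B_ack=253
After event 6: A_seq=253 A_ack=2000 B_seq=2500 B_ack=253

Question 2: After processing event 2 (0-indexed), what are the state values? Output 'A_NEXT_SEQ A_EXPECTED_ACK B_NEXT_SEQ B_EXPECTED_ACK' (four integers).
After event 0: A_seq=72 A_ack=2000 B_seq=2000 B_ack=72
After event 1: A_seq=72 A_ack=2000 B_seq=2125 B_ack=72
After event 2: A_seq=72 A_ack=2000 B_seq=2150 B_ack=72

72 2000 2150 72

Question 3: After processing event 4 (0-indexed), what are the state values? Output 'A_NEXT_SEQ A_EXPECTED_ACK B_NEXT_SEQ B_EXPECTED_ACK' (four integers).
After event 0: A_seq=72 A_ack=2000 B_seq=2000 B_ack=72
After event 1: A_seq=72 A_ack=2000 B_seq=2125 B_ack=72
After event 2: A_seq=72 A_ack=2000 B_seq=2150 B_ack=72
After event 3: A_seq=253 A_ack=2000 B_seq=2150 B_ack=253
After event 4: A_seq=253 A_ack=2000 B_seq=2344 B_ack=253

253 2000 2344 253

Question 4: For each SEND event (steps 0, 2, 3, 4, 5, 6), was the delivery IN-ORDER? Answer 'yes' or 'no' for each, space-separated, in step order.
Answer: yes no yes no no no

Derivation:
Step 0: SEND seq=0 -> in-order
Step 2: SEND seq=2125 -> out-of-order
Step 3: SEND seq=72 -> in-order
Step 4: SEND seq=2150 -> out-of-order
Step 5: SEND seq=2344 -> out-of-order
Step 6: SEND seq=2464 -> out-of-order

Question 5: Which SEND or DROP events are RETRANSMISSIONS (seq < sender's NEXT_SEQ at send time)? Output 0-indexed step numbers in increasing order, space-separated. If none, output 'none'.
Step 0: SEND seq=0 -> fresh
Step 1: DROP seq=2000 -> fresh
Step 2: SEND seq=2125 -> fresh
Step 3: SEND seq=72 -> fresh
Step 4: SEND seq=2150 -> fresh
Step 5: SEND seq=2344 -> fresh
Step 6: SEND seq=2464 -> fresh

Answer: none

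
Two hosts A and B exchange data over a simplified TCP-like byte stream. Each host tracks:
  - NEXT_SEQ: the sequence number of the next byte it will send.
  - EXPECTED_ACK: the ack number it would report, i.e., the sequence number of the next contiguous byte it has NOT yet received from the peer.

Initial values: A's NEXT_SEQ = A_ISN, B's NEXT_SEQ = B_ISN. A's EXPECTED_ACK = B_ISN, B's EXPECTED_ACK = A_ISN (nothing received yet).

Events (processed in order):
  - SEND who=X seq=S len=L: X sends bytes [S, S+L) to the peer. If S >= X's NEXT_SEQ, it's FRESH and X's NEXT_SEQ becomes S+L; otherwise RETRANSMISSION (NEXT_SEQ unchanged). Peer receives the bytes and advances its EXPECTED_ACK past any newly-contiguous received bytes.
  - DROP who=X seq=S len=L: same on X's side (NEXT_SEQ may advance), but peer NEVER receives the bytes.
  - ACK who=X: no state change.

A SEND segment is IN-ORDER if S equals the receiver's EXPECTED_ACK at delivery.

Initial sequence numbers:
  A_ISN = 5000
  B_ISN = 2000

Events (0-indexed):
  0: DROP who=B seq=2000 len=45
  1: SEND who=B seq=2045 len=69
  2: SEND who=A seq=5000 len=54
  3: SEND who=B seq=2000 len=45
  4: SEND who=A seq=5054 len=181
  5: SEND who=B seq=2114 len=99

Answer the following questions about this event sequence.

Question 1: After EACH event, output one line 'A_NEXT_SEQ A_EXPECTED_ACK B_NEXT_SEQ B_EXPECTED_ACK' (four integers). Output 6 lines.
5000 2000 2045 5000
5000 2000 2114 5000
5054 2000 2114 5054
5054 2114 2114 5054
5235 2114 2114 5235
5235 2213 2213 5235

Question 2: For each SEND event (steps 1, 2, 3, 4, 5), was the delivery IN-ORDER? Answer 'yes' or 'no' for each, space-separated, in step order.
Answer: no yes yes yes yes

Derivation:
Step 1: SEND seq=2045 -> out-of-order
Step 2: SEND seq=5000 -> in-order
Step 3: SEND seq=2000 -> in-order
Step 4: SEND seq=5054 -> in-order
Step 5: SEND seq=2114 -> in-order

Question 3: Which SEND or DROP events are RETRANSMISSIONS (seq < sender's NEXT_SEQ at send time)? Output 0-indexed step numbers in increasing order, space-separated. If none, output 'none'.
Answer: 3

Derivation:
Step 0: DROP seq=2000 -> fresh
Step 1: SEND seq=2045 -> fresh
Step 2: SEND seq=5000 -> fresh
Step 3: SEND seq=2000 -> retransmit
Step 4: SEND seq=5054 -> fresh
Step 5: SEND seq=2114 -> fresh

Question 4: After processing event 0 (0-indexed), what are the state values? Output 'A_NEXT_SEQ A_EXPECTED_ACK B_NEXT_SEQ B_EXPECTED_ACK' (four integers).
After event 0: A_seq=5000 A_ack=2000 B_seq=2045 B_ack=5000

5000 2000 2045 5000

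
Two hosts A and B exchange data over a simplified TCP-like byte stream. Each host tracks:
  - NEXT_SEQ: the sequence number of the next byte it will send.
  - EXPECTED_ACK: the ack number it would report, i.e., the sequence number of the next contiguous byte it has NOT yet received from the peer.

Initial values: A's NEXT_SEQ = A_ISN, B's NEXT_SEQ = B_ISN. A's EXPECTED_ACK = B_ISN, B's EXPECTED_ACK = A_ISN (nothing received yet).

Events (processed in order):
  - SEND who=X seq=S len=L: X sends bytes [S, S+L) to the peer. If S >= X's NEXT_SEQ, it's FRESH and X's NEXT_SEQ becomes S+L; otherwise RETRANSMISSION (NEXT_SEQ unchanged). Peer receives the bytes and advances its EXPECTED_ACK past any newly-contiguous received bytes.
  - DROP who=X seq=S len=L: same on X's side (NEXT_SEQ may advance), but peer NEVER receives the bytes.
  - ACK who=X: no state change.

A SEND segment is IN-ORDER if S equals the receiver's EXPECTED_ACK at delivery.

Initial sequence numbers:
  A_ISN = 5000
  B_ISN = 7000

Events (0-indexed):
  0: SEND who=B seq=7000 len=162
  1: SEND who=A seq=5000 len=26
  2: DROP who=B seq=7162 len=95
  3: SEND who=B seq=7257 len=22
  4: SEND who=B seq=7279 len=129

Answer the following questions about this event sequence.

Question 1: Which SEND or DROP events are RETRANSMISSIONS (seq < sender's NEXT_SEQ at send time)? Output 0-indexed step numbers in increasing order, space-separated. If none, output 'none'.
Answer: none

Derivation:
Step 0: SEND seq=7000 -> fresh
Step 1: SEND seq=5000 -> fresh
Step 2: DROP seq=7162 -> fresh
Step 3: SEND seq=7257 -> fresh
Step 4: SEND seq=7279 -> fresh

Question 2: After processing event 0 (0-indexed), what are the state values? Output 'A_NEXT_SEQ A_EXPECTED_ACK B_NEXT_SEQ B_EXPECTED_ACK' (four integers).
After event 0: A_seq=5000 A_ack=7162 B_seq=7162 B_ack=5000

5000 7162 7162 5000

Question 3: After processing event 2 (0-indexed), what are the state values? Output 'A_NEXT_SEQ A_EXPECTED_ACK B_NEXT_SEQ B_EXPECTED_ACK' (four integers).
After event 0: A_seq=5000 A_ack=7162 B_seq=7162 B_ack=5000
After event 1: A_seq=5026 A_ack=7162 B_seq=7162 B_ack=5026
After event 2: A_seq=5026 A_ack=7162 B_seq=7257 B_ack=5026

5026 7162 7257 5026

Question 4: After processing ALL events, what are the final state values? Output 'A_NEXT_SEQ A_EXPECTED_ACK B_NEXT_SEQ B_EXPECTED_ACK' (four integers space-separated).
Answer: 5026 7162 7408 5026

Derivation:
After event 0: A_seq=5000 A_ack=7162 B_seq=7162 B_ack=5000
After event 1: A_seq=5026 A_ack=7162 B_seq=7162 B_ack=5026
After event 2: A_seq=5026 A_ack=7162 B_seq=7257 B_ack=5026
After event 3: A_seq=5026 A_ack=7162 B_seq=7279 B_ack=5026
After event 4: A_seq=5026 A_ack=7162 B_seq=7408 B_ack=5026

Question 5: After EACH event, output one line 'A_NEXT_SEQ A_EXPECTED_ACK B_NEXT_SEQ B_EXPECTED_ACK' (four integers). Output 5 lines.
5000 7162 7162 5000
5026 7162 7162 5026
5026 7162 7257 5026
5026 7162 7279 5026
5026 7162 7408 5026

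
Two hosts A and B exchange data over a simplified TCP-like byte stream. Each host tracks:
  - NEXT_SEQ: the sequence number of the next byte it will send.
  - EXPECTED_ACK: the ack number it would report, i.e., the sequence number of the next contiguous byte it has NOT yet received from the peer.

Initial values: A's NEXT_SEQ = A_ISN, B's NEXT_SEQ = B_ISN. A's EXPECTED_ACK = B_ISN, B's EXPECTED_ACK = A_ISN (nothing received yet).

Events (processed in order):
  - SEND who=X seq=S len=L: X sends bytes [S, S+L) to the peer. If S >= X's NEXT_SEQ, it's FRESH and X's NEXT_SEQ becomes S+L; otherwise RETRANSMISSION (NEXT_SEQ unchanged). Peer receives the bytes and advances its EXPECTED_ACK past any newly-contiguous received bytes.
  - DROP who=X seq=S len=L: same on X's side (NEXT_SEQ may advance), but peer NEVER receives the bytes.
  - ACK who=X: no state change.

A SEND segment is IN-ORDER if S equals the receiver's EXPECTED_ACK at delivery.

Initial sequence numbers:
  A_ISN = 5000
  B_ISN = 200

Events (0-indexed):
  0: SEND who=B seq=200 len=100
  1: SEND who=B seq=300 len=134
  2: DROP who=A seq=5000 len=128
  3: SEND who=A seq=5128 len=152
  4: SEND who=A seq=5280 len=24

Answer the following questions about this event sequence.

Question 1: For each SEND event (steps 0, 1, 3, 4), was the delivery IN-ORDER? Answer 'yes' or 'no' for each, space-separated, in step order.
Step 0: SEND seq=200 -> in-order
Step 1: SEND seq=300 -> in-order
Step 3: SEND seq=5128 -> out-of-order
Step 4: SEND seq=5280 -> out-of-order

Answer: yes yes no no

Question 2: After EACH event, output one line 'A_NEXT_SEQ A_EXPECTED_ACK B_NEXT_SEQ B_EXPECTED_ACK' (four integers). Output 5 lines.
5000 300 300 5000
5000 434 434 5000
5128 434 434 5000
5280 434 434 5000
5304 434 434 5000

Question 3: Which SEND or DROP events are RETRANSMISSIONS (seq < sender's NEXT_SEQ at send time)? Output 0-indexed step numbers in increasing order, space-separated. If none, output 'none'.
Step 0: SEND seq=200 -> fresh
Step 1: SEND seq=300 -> fresh
Step 2: DROP seq=5000 -> fresh
Step 3: SEND seq=5128 -> fresh
Step 4: SEND seq=5280 -> fresh

Answer: none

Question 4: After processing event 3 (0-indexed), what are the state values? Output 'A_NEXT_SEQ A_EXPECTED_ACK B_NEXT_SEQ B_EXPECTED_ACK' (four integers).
After event 0: A_seq=5000 A_ack=300 B_seq=300 B_ack=5000
After event 1: A_seq=5000 A_ack=434 B_seq=434 B_ack=5000
After event 2: A_seq=5128 A_ack=434 B_seq=434 B_ack=5000
After event 3: A_seq=5280 A_ack=434 B_seq=434 B_ack=5000

5280 434 434 5000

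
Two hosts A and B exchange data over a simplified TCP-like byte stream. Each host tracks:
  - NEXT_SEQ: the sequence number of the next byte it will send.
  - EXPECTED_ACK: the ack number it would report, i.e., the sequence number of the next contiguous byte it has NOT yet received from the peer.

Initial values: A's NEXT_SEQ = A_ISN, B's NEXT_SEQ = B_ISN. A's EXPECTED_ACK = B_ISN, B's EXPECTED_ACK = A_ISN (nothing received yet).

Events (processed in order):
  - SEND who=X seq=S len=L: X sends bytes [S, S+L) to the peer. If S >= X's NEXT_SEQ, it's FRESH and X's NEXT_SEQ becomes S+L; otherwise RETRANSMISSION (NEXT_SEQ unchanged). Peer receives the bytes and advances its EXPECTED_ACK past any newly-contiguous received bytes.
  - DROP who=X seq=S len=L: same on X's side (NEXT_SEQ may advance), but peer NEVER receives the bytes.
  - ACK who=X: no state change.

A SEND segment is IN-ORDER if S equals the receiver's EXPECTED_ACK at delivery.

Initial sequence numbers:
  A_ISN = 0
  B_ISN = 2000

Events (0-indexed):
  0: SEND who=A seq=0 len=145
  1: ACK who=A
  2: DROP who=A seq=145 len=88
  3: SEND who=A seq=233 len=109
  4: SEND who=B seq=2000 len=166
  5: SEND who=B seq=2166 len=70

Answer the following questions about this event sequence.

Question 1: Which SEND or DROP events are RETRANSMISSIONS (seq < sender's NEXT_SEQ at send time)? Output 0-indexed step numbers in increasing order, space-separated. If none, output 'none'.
Answer: none

Derivation:
Step 0: SEND seq=0 -> fresh
Step 2: DROP seq=145 -> fresh
Step 3: SEND seq=233 -> fresh
Step 4: SEND seq=2000 -> fresh
Step 5: SEND seq=2166 -> fresh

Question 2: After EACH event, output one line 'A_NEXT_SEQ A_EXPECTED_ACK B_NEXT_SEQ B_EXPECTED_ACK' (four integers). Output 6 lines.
145 2000 2000 145
145 2000 2000 145
233 2000 2000 145
342 2000 2000 145
342 2166 2166 145
342 2236 2236 145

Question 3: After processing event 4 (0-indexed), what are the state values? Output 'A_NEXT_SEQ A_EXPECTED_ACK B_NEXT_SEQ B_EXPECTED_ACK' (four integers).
After event 0: A_seq=145 A_ack=2000 B_seq=2000 B_ack=145
After event 1: A_seq=145 A_ack=2000 B_seq=2000 B_ack=145
After event 2: A_seq=233 A_ack=2000 B_seq=2000 B_ack=145
After event 3: A_seq=342 A_ack=2000 B_seq=2000 B_ack=145
After event 4: A_seq=342 A_ack=2166 B_seq=2166 B_ack=145

342 2166 2166 145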